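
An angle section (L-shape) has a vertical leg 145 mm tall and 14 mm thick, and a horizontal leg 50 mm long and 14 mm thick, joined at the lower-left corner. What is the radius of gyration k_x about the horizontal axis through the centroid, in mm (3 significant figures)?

Decompose the section into non-overlapping parts with the origin at the bottom-left of its bounding rectangle.
Vertical leg: 14 × 145, A = 2 030 mm², y = 72.5 mm, Ī = 3 556 729 mm⁴.
Horizontal leg (remainder): 36 × 14, A = 504 mm², y = 7 mm, Ī = 8 232 mm⁴.
Centroid: ȳ = ΣA·y / ΣA = 59.472 mm.
Transfer each piece to the horizontal axis through the centroid using Ī + A·d² with d = y − 59.472:
  vertical leg: d = 13.028 mm → contributes +3 901 259 mm⁴
  horizontal leg (remainder): d = -52.472 mm → contributes +1 395 921 mm⁴
Total I = 5 297 179 mm⁴.
Radius of gyration: k = √(I/A) = √(5 297 179 / 2 534) = 45.721 mm.

k_x ≈ 45.7 mm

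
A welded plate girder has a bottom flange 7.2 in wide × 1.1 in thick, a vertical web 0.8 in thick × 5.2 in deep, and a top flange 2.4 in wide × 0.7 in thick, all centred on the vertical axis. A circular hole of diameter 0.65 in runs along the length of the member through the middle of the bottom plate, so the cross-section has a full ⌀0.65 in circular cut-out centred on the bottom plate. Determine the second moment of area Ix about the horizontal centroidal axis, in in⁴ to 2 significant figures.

Break the section into simple shapes (no overlaps), measuring from the bottom-left corner of the bounding box.
Bottom plate: 7.2 × 1.1, A = 7.92 in², y = 0.55 in, Ī = 0.7986 in⁴.
Web plate: 0.8 × 5.2, A = 4.16 in², y = 3.7 in, Ī = 9.374 in⁴.
Top plate: 2.4 × 0.7, A = 1.68 in², y = 6.65 in, Ī = 0.0686 in⁴.
Hole (subtracted): ⌀0.65, A = 0.3318 in², y = 0.55 in, Ī = 0.008762 in⁴.
Centroid: ȳ = ΣA·y / ΣA = 2.289 in.
Transfer each piece to the horizontal centroidal axis using Ī + A·d² with d = y − 2.289:
  bottom plate: d = -1.739 in → contributes +24.75 in⁴
  web plate: d = 1.411 in → contributes +17.66 in⁴
  top plate: d = 4.361 in → contributes +32.02 in⁴
  hole: d = -1.739 in → contributes −1.012 in⁴
Total I = 73.41 in⁴.

Ix ≈ 73 in⁴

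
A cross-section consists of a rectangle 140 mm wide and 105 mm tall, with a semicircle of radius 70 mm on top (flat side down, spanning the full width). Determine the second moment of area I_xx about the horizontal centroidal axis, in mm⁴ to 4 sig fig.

I_xx ≈ 5.028 × 10⁷ mm⁴

Decompose the section into non-overlapping parts with the origin at the bottom-left of its bounding rectangle.
Rectangular body: 140 × 105, A = 14 700 mm², y = 52.5 mm, Ī = 13 505 625 mm⁴.
Semicircular cap: semicircle r = 70, A = 7696.9 mm², y = 134.709 mm, Ī = 2 635 265 mm⁴.
Centroid: ȳ = ΣA·y / ΣA = 80.7519 mm.
Transfer each piece to the horizontal centroidal axis using Ī + A·d² with d = y − 80.7519:
  rectangular body: d = -28.2519 mm → contributes +25 238 684 mm⁴
  semicircular cap: d = 53.9571 mm → contributes +25 043 757 mm⁴
Total I = 50 282 441 mm⁴.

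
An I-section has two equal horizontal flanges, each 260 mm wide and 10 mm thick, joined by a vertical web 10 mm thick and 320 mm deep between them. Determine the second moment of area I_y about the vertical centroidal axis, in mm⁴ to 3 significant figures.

I_y ≈ 2.93 × 10⁷ mm⁴

Decompose the section into non-overlapping parts with the origin at the bottom-left of its bounding rectangle.
Bottom flange: 260 × 10, A = 2 600 mm², x = 130 mm, Ī = 14 646 667 mm⁴.
Web: 10 × 320, A = 3 200 mm², x = 130 mm, Ī = 26 667 mm⁴.
Top flange: 260 × 10, A = 2 600 mm², x = 130 mm, Ī = 14 646 667 mm⁴.
By symmetry the centroid is at mid-width, x̄ = 130 mm.
All pieces are centred on the vertical centroidal axis, so I = ΣĪ = 29 320 000 mm⁴.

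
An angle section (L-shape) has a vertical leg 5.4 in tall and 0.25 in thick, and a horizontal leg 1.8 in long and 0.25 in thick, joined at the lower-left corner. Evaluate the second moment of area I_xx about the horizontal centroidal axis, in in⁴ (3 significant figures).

Break the section into simple shapes (no overlaps), measuring from the bottom-left corner of the bounding box.
Vertical leg: 0.25 × 5.4, A = 1.35 in², y = 2.7 in, Ī = 3.2805 in⁴.
Horizontal leg (remainder): 1.55 × 0.25, A = 0.3875 in², y = 0.125 in, Ī = 0.0020182 in⁴.
Centroid: ȳ = ΣA·y / ΣA = 2.1257 in.
Transfer each piece to the horizontal centroidal axis using Ī + A·d² with d = y − 2.1257:
  vertical leg: d = 0.57428 in → contributes +3.7257 in⁴
  horizontal leg (remainder): d = -2.0007 in → contributes +1.5531 in⁴
Total I = 5.2789 in⁴.

I_xx ≈ 5.28 in⁴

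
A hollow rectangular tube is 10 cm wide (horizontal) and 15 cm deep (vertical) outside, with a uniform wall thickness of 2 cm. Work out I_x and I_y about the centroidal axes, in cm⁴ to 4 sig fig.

I_x ≈ 2147 cm⁴, I_y ≈ 1052 cm⁴

Treat the section as a set of non-overlapping primitives; coordinates are from the bounding-box lower-left.
Outer rectangle: 10 × 15, A = 150 cm², y = 7.5 cm, Ī = 2812.5 cm⁴.
Inner void (subtracted): 6 × 11, A = 66 cm², y = 7.5 cm, Ī = 665.5 cm⁴.
By symmetry the centroid is at mid-height, ȳ = 7.5 cm.
All pieces are centred on the centroidal x-axis, so I = ΣĪ (holes subtracted) = 2 147 cm⁴.
Repeating about the centroidal y-axis gives I_y = 1 052 cm⁴.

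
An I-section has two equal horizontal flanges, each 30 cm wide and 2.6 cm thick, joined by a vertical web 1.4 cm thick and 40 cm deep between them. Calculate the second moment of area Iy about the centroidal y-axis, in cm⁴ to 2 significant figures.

Iy ≈ 1.2 × 10⁴ cm⁴

Treat the section as a set of non-overlapping primitives; coordinates are from the bounding-box lower-left.
Bottom flange: 30 × 2.6, A = 78 cm², x = 15 cm, Ī = 5 850 cm⁴.
Web: 1.4 × 40, A = 56 cm², x = 15 cm, Ī = 9.147 cm⁴.
Top flange: 30 × 2.6, A = 78 cm², x = 15 cm, Ī = 5 850 cm⁴.
By symmetry the centroid is at mid-width, x̄ = 15 cm.
All pieces are centred on the centroidal y-axis, so I = ΣĪ = 11 709 cm⁴.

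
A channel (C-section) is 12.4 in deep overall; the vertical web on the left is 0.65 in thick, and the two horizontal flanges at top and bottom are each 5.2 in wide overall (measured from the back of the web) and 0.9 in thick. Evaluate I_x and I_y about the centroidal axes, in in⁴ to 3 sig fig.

I_x ≈ 375 in⁴, I_y ≈ 41.9 in⁴

Decompose the section into non-overlapping parts with the origin at the bottom-left of its bounding rectangle.
Web: 0.65 × 12.4, A = 8.06 in², y = 6.2 in, Ī = 103.28 in⁴.
Top flange (beyond web): 4.55 × 0.9, A = 4.095 in², y = 11.95 in, Ī = 0.27641 in⁴.
Bottom flange (beyond web): 4.55 × 0.9, A = 4.095 in², y = 0.45 in, Ī = 0.27641 in⁴.
By symmetry the centroid is at mid-height, ȳ = 6.2 in.
Transfer each piece to the centroidal x-axis using Ī + A·d² with d = y − 6.2:
  web: d = 0 in → contributes +103.28 in⁴
  top flange (beyond web): d = 5.75 in → contributes +135.67 in⁴
  bottom flange (beyond web): d = -5.75 in → contributes +135.67 in⁴
Total I = 374.61 in⁴.
For the y-axis: x̄ = 1.6354 in.
Repeating about the centroidal y-axis gives I_y = 41.874 in⁴.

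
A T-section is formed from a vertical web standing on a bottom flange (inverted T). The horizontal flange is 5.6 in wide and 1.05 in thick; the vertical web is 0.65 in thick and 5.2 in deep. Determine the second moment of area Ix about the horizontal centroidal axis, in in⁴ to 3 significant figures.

Ix ≈ 29.1 in⁴

Split into non-overlapping primitives; take the origin at the lower-left of the bounding box.
Flange: 5.6 × 1.05, A = 5.88 in², y = 0.525 in, Ī = 0.54023 in⁴.
Web: 0.65 × 5.2, A = 3.38 in², y = 3.65 in, Ī = 7.6163 in⁴.
Centroid: ȳ = ΣA·y / ΣA = 1.6657 in.
Transfer each piece to the horizontal centroidal axis using Ī + A·d² with d = y − 1.6657:
  flange: d = -1.1407 in → contributes +8.1907 in⁴
  web: d = 1.9843 in → contributes +20.925 in⁴
Total I = 29.116 in⁴.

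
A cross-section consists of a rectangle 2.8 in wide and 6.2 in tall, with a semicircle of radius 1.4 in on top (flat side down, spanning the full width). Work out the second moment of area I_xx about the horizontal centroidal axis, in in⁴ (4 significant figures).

I_xx ≈ 91.72 in⁴

Break the section into simple shapes (no overlaps), measuring from the bottom-left corner of the bounding box.
Rectangular body: 2.8 × 6.2, A = 17.36 in², y = 3.1 in, Ī = 55.6099 in⁴.
Semicircular cap: semicircle r = 1.4, A = 3.07876 in², y = 6.79418 in, Ī = 0.421642 in⁴.
Centroid: ȳ = ΣA·y / ΣA = 3.65647 in.
Transfer each piece to the horizontal centroidal axis using Ī + A·d² with d = y − 3.65647:
  rectangular body: d = -0.556467 in → contributes +60.9855 in⁴
  semicircular cap: d = 3.13771 in → contributes +30.7328 in⁴
Total I = 91.7182 in⁴.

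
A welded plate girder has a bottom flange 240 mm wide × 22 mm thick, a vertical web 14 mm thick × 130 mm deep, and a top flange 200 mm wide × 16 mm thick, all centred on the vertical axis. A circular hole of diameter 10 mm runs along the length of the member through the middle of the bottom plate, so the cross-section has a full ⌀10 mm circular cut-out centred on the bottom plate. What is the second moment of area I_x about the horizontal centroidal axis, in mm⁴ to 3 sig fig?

I_x ≈ 4.74 × 10⁷ mm⁴

Break the section into simple shapes (no overlaps), measuring from the bottom-left corner of the bounding box.
Bottom plate: 240 × 22, A = 5 280 mm², y = 11 mm, Ī = 212 960 mm⁴.
Web plate: 14 × 130, A = 1 820 mm², y = 87 mm, Ī = 2 563 167 mm⁴.
Top plate: 200 × 16, A = 3 200 mm², y = 160 mm, Ī = 68 267 mm⁴.
Hole (subtracted): ⌀10, A = 78.54 mm², y = 11 mm, Ī = 490.87 mm⁴.
Centroid: ȳ = ΣA·y / ΣA = 71.179 mm.
Transfer each piece to the horizontal centroidal axis using Ī + A·d² with d = y − 71.179:
  bottom plate: d = -60.179 mm → contributes +19 334 714 mm⁴
  web plate: d = 15.821 mm → contributes +3 018 705 mm⁴
  top plate: d = 88.821 mm → contributes +25 313 458 mm⁴
  hole: d = -60.179 mm → contributes −284 926 mm⁴
Total I = 47 381 951 mm⁴.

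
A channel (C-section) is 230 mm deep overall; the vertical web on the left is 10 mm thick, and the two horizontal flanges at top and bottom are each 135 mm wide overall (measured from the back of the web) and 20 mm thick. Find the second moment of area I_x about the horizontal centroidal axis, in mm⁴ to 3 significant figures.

I_x ≈ 6.54 × 10⁷ mm⁴

Decompose the section into non-overlapping parts with the origin at the bottom-left of its bounding rectangle.
Web: 10 × 230, A = 2 300 mm², y = 115 mm, Ī = 10 139 167 mm⁴.
Top flange (beyond web): 125 × 20, A = 2 500 mm², y = 220 mm, Ī = 83 333 mm⁴.
Bottom flange (beyond web): 125 × 20, A = 2 500 mm², y = 10 mm, Ī = 83 333 mm⁴.
By symmetry the centroid is at mid-height, ȳ = 115 mm.
Transfer each piece to the horizontal centroidal axis using Ī + A·d² with d = y − 115:
  web: d = 0 mm → contributes +10 139 167 mm⁴
  top flange (beyond web): d = 105 mm → contributes +27 645 833 mm⁴
  bottom flange (beyond web): d = -105 mm → contributes +27 645 833 mm⁴
Total I = 65 430 833 mm⁴.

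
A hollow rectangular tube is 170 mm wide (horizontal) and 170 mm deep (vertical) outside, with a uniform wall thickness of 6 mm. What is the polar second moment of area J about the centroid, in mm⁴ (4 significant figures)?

J ≈ 3.533 × 10⁷ mm⁴

Split into non-overlapping primitives; take the origin at the lower-left of the bounding box.
Outer rectangle: 170 × 170, A = 28 900 mm², y = 85 mm, Ī = 69 600 833 mm⁴.
Inner void (subtracted): 158 × 158, A = 24 964 mm², y = 85 mm, Ī = 51 933 441 mm⁴.
By symmetry the centroid is at mid-height, ȳ = 85 mm.
All pieces are centred on the centroidal x-axis, so I = ΣĪ (holes subtracted) = 17 667 392 mm⁴.
Repeating about the centroidal y-axis gives I_y = 17 667 392 mm⁴.
Polar second moment: J = I_x + I_y = 35 334 784 mm⁴.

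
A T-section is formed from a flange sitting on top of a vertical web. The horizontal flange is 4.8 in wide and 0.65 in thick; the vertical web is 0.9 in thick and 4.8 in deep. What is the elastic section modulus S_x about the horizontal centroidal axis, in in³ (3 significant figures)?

Treat the section as a set of non-overlapping primitives; coordinates are from the bounding-box lower-left.
Flange: 4.8 × 0.65, A = 3.12 in², y = 5.125 in, Ī = 0.10985 in⁴.
Web: 0.9 × 4.8, A = 4.32 in², y = 2.4 in, Ī = 8.2944 in⁴.
Centroid: ȳ = ΣA·y / ΣA = 3.5427 in.
Transfer each piece to the horizontal centroidal axis using Ī + A·d² with d = y − 3.5427:
  flange: d = 1.5823 in → contributes +7.9209 in⁴
  web: d = -1.1427 in → contributes +13.936 in⁴
Total I = 21.857 in⁴.
Extreme fibre distance c = 3.5427 in; S = I/c = 6.1694 in³.

S_x ≈ 6.17 in³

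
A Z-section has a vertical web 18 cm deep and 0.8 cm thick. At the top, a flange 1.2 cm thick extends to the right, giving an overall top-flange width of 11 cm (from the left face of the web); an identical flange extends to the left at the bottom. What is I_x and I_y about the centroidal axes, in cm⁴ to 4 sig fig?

Break the section into simple shapes (no overlaps), measuring from the bottom-left corner of the bounding box.
Web: 0.8 × 18, A = 14.4 cm², y = 9 cm, Ī = 388.8 cm⁴.
Top flange (beyond web): 10.2 × 1.2, A = 12.24 cm², y = 17.4 cm, Ī = 1.4688 cm⁴.
Bottom flange (beyond web): 10.2 × 1.2, A = 12.24 cm², y = 0.6 cm, Ī = 1.4688 cm⁴.
Centroid: ȳ = ΣA·y / ΣA = 9 cm.
Transfer each piece to the centroidal x-axis using Ī + A·d² with d = y − 9:
  web: d = 0 cm → contributes +388.8 cm⁴
  top flange (beyond web): d = 8.4 cm → contributes +865.123 cm⁴
  bottom flange (beyond web): d = -8.4 cm → contributes +865.123 cm⁴
Total I = 2119.05 cm⁴.
For the y-axis: x̄ = 10.6 cm.
Repeating about the centroidal y-axis gives I_y = 953.53 cm⁴.

I_x ≈ 2119 cm⁴, I_y ≈ 953.5 cm⁴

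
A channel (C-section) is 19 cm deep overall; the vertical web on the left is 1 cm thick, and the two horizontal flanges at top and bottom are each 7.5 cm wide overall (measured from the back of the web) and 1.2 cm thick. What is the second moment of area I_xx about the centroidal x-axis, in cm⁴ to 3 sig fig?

I_xx ≈ 1810 cm⁴

Split into non-overlapping primitives; take the origin at the lower-left of the bounding box.
Web: 1 × 19, A = 19 cm², y = 9.5 cm, Ī = 571.58 cm⁴.
Top flange (beyond web): 6.5 × 1.2, A = 7.8 cm², y = 18.4 cm, Ī = 0.936 cm⁴.
Bottom flange (beyond web): 6.5 × 1.2, A = 7.8 cm², y = 0.6 cm, Ī = 0.936 cm⁴.
By symmetry the centroid is at mid-height, ȳ = 9.5 cm.
Transfer each piece to the centroidal x-axis using Ī + A·d² with d = y − 9.5:
  web: d = 0 cm → contributes +571.58 cm⁴
  top flange (beyond web): d = 8.9 cm → contributes +618.77 cm⁴
  bottom flange (beyond web): d = -8.9 cm → contributes +618.77 cm⁴
Total I = 1809.1 cm⁴.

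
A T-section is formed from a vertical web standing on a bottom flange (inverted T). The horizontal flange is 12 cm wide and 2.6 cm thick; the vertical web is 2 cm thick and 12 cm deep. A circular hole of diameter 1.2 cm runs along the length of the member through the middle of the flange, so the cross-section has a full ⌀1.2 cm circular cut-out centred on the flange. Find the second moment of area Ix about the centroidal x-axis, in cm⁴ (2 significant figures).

Treat the section as a set of non-overlapping primitives; coordinates are from the bounding-box lower-left.
Flange: 12 × 2.6, A = 31.2 cm², y = 1.3 cm, Ī = 17.58 cm⁴.
Web: 2 × 12, A = 24 cm², y = 8.6 cm, Ī = 288 cm⁴.
Hole (subtracted): ⌀1.2, A = 1.131 cm², y = 1.3 cm, Ī = 0.1018 cm⁴.
Centroid: ȳ = ΣA·y / ΣA = 4.54 cm.
Transfer each piece to the centroidal x-axis using Ī + A·d² with d = y − 4.54:
  flange: d = -3.24 cm → contributes +345.2 cm⁴
  web: d = 4.06 cm → contributes +683.5 cm⁴
  hole: d = -3.24 cm → contributes −11.98 cm⁴
Total I = 1 017 cm⁴.

Ix ≈ 1000 cm⁴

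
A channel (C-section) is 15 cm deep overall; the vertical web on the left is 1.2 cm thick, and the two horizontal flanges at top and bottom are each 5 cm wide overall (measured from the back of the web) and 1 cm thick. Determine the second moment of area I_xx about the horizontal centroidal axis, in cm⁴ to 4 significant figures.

I_xx ≈ 710.5 cm⁴

Treat the section as a set of non-overlapping primitives; coordinates are from the bounding-box lower-left.
Web: 1.2 × 15, A = 18 cm², y = 7.5 cm, Ī = 337.5 cm⁴.
Top flange (beyond web): 3.8 × 1, A = 3.8 cm², y = 14.5 cm, Ī = 0.316667 cm⁴.
Bottom flange (beyond web): 3.8 × 1, A = 3.8 cm², y = 0.5 cm, Ī = 0.316667 cm⁴.
By symmetry the centroid is at mid-height, ȳ = 7.5 cm.
Transfer each piece to the horizontal centroidal axis using Ī + A·d² with d = y − 7.5:
  web: d = 0 cm → contributes +337.5 cm⁴
  top flange (beyond web): d = 7 cm → contributes +186.517 cm⁴
  bottom flange (beyond web): d = -7 cm → contributes +186.517 cm⁴
Total I = 710.533 cm⁴.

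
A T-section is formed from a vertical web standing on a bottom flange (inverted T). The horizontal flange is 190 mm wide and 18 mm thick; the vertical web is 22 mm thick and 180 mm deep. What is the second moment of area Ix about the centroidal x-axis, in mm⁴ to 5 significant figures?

Ix ≈ 2.8770 × 10⁷ mm⁴

Split into non-overlapping primitives; take the origin at the lower-left of the bounding box.
Flange: 190 × 18, A = 3 420 mm², y = 9 mm, Ī = 92 340 mm⁴.
Web: 22 × 180, A = 3 960 mm², y = 108 mm, Ī = 10 692 000 mm⁴.
Centroid: ȳ = ΣA·y / ΣA = 62.12195 mm.
Transfer each piece to the centroidal x-axis using Ī + A·d² with d = y − 62.12195:
  flange: d = -53.12195 mm → contributes +9 743 381 mm⁴
  web: d = 45.87805 mm → contributes +19 026 990 mm⁴
Total I = 28 770 370 mm⁴.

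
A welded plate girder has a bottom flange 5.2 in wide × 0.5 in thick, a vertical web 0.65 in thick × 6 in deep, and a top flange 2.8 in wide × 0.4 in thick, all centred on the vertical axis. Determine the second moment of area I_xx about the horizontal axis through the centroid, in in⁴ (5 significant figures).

Split into non-overlapping primitives; take the origin at the lower-left of the bounding box.
Bottom plate: 5.2 × 0.5, A = 2.6 in², y = 0.25 in, Ī = 0.05416667 in⁴.
Web plate: 0.65 × 6, A = 3.9 in², y = 3.5 in, Ī = 11.7 in⁴.
Top plate: 2.8 × 0.4, A = 1.12 in², y = 6.7 in, Ī = 0.01493333 in⁴.
Centroid: ȳ = ΣA·y / ΣA = 2.861417 in.
Transfer each piece to the horizontal axis through the centroid using Ī + A·d² with d = y − 2.861417:
  bottom plate: d = -2.611417 in → contributes +17.78487 in⁴
  web plate: d = 0.6385827 in → contributes +13.29037 in⁴
  top plate: d = 3.838583 in → contributes +16.51782 in⁴
Total I = 47.59306 in⁴.

I_xx ≈ 47.593 in⁴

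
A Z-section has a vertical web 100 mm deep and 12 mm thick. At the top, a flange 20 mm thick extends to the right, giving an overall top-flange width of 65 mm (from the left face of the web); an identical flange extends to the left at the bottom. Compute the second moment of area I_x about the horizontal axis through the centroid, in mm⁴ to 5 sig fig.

I_x ≈ 4.4627 × 10⁶ mm⁴

Split into non-overlapping primitives; take the origin at the lower-left of the bounding box.
Web: 12 × 100, A = 1 200 mm², y = 50 mm, Ī = 1 000 000 mm⁴.
Top flange (beyond web): 53 × 20, A = 1 060 mm², y = 90 mm, Ī = 35333.33 mm⁴.
Bottom flange (beyond web): 53 × 20, A = 1 060 mm², y = 10 mm, Ī = 35333.33 mm⁴.
Centroid: ȳ = ΣA·y / ΣA = 50 mm.
Transfer each piece to the horizontal axis through the centroid using Ī + A·d² with d = y − 50:
  web: d = 0 mm → contributes +1 000 000 mm⁴
  top flange (beyond web): d = 40 mm → contributes +1 731 333 mm⁴
  bottom flange (beyond web): d = -40 mm → contributes +1 731 333 mm⁴
Total I = 4 462 667 mm⁴.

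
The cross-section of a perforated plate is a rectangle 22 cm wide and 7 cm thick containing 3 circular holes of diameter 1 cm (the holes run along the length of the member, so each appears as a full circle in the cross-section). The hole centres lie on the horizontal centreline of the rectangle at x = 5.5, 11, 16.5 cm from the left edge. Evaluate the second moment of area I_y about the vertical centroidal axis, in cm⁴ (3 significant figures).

Decompose the section into non-overlapping parts with the origin at the bottom-left of its bounding rectangle.
Plate: 22 × 7, A = 154 cm², x = 11 cm, Ī = 6211.3 cm⁴.
Hole 1 (subtracted): ⌀1, A = 0.7854 cm², x = 5.5 cm, Ī = 0.049087 cm⁴.
Hole 2 (subtracted): ⌀1, A = 0.7854 cm², x = 11 cm, Ī = 0.049087 cm⁴.
Hole 3 (subtracted): ⌀1, A = 0.7854 cm², x = 16.5 cm, Ī = 0.049087 cm⁴.
By symmetry the centroid is at mid-width, x̄ = 11 cm.
Transfer each piece to the vertical centroidal axis using Ī + A·d² with d = x − 11:
  plate: d = 0 cm → contributes +6211.3 cm⁴
  hole 1: d = -5.5 cm → contributes −23.807 cm⁴
  hole 2: d = 0 cm → contributes −0.049087 cm⁴
  hole 3: d = 5.5 cm → contributes −23.807 cm⁴
Total I = 6163.7 cm⁴.

I_y ≈ 6160 cm⁴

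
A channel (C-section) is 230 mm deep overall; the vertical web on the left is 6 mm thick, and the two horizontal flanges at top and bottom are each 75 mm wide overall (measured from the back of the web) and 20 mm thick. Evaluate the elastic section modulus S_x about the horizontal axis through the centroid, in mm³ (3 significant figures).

S_x ≈ 3.18 × 10⁵ mm³

Break the section into simple shapes (no overlaps), measuring from the bottom-left corner of the bounding box.
Web: 6 × 230, A = 1 380 mm², y = 115 mm, Ī = 6 083 500 mm⁴.
Top flange (beyond web): 69 × 20, A = 1 380 mm², y = 220 mm, Ī = 46 000 mm⁴.
Bottom flange (beyond web): 69 × 20, A = 1 380 mm², y = 10 mm, Ī = 46 000 mm⁴.
By symmetry the centroid is at mid-height, ȳ = 115 mm.
Transfer each piece to the horizontal axis through the centroid using Ī + A·d² with d = y − 115:
  web: d = 0 mm → contributes +6 083 500 mm⁴
  top flange (beyond web): d = 105 mm → contributes +15 260 500 mm⁴
  bottom flange (beyond web): d = -105 mm → contributes +15 260 500 mm⁴
Total I = 36 604 500 mm⁴.
Extreme fibre distance c = 115 mm; S = I/c = 318 300 mm³.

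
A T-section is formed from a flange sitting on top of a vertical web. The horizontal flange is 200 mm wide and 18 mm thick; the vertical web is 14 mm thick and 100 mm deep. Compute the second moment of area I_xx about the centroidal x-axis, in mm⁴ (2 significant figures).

Treat the section as a set of non-overlapping primitives; coordinates are from the bounding-box lower-left.
Flange: 200 × 18, A = 3 600 mm², y = 109 mm, Ī = 97 200 mm⁴.
Web: 14 × 100, A = 1 400 mm², y = 50 mm, Ī = 1 166 667 mm⁴.
Centroid: ȳ = ΣA·y / ΣA = 92.48 mm.
Transfer each piece to the centroidal x-axis using Ī + A·d² with d = y − 92.48:
  flange: d = 16.52 mm → contributes +1 079 677 mm⁴
  web: d = -42.48 mm → contributes +3 693 037 mm⁴
Total I = 4 772 715 mm⁴.

I_xx ≈ 4.8 × 10⁶ mm⁴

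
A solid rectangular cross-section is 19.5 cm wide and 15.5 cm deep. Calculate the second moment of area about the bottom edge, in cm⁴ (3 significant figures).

The section: 19.5 × 15.5, A = 302.25 cm², y = 7.75 cm, Ī = 6051.3 cm⁴.
Transfer it to the bottom edge using Ī + A·d² with d = y − 0:
  the section: d = 7.75 cm → contributes +24 205 cm⁴
Total I = 24 205 cm⁴.

I_base ≈ 2.42 × 10⁴ cm⁴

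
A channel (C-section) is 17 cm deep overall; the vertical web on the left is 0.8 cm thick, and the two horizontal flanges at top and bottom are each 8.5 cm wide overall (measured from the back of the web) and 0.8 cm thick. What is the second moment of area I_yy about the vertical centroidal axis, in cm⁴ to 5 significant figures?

Split into non-overlapping primitives; take the origin at the lower-left of the bounding box.
Web: 0.8 × 17, A = 13.6 cm², x = 0.4 cm, Ī = 0.7253333 cm⁴.
Top flange (beyond web): 7.7 × 0.8, A = 6.16 cm², x = 4.65 cm, Ī = 30.43553 cm⁴.
Bottom flange (beyond web): 7.7 × 0.8, A = 6.16 cm², x = 4.65 cm, Ī = 30.43553 cm⁴.
Centroid: x̄ = ΣA·x / ΣA = 2.420062 cm.
Transfer each piece to the vertical centroidal axis using Ī + A·d² with d = x − 2.420062:
  web: d = -2.020062 cm → contributes +56.22216 cm⁴
  top flange (beyond web): d = 2.229938 cm → contributes +61.0669 cm⁴
  bottom flange (beyond web): d = 2.229938 cm → contributes +61.0669 cm⁴
Total I = 178.356 cm⁴.

I_yy ≈ 178.36 cm⁴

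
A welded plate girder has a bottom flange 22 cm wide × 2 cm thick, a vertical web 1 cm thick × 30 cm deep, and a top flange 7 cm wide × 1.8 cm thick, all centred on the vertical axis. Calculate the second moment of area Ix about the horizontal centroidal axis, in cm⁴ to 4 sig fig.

Split into non-overlapping primitives; take the origin at the lower-left of the bounding box.
Bottom plate: 22 × 2, A = 44 cm², y = 1 cm, Ī = 14.6667 cm⁴.
Web plate: 1 × 30, A = 30 cm², y = 17 cm, Ī = 2 250 cm⁴.
Top plate: 7 × 1.8, A = 12.6 cm², y = 32.9 cm, Ī = 3.402 cm⁴.
Centroid: ȳ = ΣA·y / ΣA = 11.1841 cm.
Transfer each piece to the horizontal centroidal axis using Ī + A·d² with d = y − 11.1841:
  bottom plate: d = -10.1841 cm → contributes +4578.13 cm⁴
  web plate: d = 5.81594 cm → contributes +3264.75 cm⁴
  top plate: d = 21.7159 cm → contributes +5945.33 cm⁴
Total I = 13788.2 cm⁴.

Ix ≈ 1.379 × 10⁴ cm⁴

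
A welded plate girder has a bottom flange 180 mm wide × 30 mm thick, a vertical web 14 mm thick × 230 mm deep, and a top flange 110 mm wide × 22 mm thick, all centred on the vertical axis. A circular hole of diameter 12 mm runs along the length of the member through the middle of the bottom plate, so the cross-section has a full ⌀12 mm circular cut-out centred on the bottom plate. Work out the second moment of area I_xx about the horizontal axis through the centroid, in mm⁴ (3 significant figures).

Treat the section as a set of non-overlapping primitives; coordinates are from the bounding-box lower-left.
Bottom plate: 180 × 30, A = 5 400 mm², y = 15 mm, Ī = 405 000 mm⁴.
Web plate: 14 × 230, A = 3 220 mm², y = 145 mm, Ī = 14 194 833 mm⁴.
Top plate: 110 × 22, A = 2 420 mm², y = 271 mm, Ī = 97 607 mm⁴.
Hole (subtracted): ⌀12, A = 113.1 mm², y = 15 mm, Ī = 1017.9 mm⁴.
Centroid: ȳ = ΣA·y / ΣA = 110.01 mm.
Transfer each piece to the horizontal axis through the centroid using Ī + A·d² with d = y − 110.01:
  bottom plate: d = -95.006 mm → contributes +49 146 033 mm⁴
  web plate: d = 34.994 mm → contributes +18 138 008 mm⁴
  top plate: d = 160.99 mm → contributes +62 821 845 mm⁴
  hole: d = -95.006 mm → contributes −1 021 848 mm⁴
Total I = 129 084 038 mm⁴.

I_xx ≈ 1.29 × 10⁸ mm⁴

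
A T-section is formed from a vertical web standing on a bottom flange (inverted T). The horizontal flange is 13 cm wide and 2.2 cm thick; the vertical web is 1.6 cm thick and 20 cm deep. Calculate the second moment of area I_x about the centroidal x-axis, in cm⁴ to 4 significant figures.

Treat the section as a set of non-overlapping primitives; coordinates are from the bounding-box lower-left.
Flange: 13 × 2.2, A = 28.6 cm², y = 1.1 cm, Ī = 11.5353 cm⁴.
Web: 1.6 × 20, A = 32 cm², y = 12.2 cm, Ī = 1066.67 cm⁴.
Centroid: ȳ = ΣA·y / ΣA = 6.96139 cm.
Transfer each piece to the centroidal x-axis using Ī + A·d² with d = y − 6.96139:
  flange: d = -5.86139 cm → contributes +994.113 cm⁴
  web: d = 5.23861 cm → contributes +1944.85 cm⁴
Total I = 2938.96 cm⁴.

I_x ≈ 2939 cm⁴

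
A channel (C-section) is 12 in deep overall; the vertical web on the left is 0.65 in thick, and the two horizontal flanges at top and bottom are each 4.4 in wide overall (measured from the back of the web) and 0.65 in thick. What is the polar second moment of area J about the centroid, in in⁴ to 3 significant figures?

Break the section into simple shapes (no overlaps), measuring from the bottom-left corner of the bounding box.
Web: 0.65 × 12, A = 7.8 in², y = 6 in, Ī = 93.6 in⁴.
Top flange (beyond web): 3.75 × 0.65, A = 2.4375 in², y = 11.675 in, Ī = 0.08582 in⁴.
Bottom flange (beyond web): 3.75 × 0.65, A = 2.4375 in², y = 0.325 in, Ī = 0.08582 in⁴.
By symmetry the centroid is at mid-height, ȳ = 6 in.
Transfer each piece to the centroidal x-axis using Ī + A·d² with d = y − 6:
  web: d = 0 in → contributes +93.6 in⁴
  top flange (beyond web): d = 5.675 in → contributes +78.587 in⁴
  bottom flange (beyond web): d = -5.675 in → contributes +78.587 in⁴
Total I = 250.77 in⁴.
For the y-axis: x̄ = 1.1712 in.
Repeating about the centroidal y-axis gives I_y = 20.508 in⁴.
Polar second moment: J = I_x + I_y = 271.28 in⁴.

J ≈ 271 in⁴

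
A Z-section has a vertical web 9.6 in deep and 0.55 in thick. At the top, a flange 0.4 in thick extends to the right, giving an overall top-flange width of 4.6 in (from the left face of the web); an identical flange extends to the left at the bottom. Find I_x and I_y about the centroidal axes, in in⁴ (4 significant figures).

I_x ≈ 109.2 in⁴, I_y ≈ 21.70 in⁴

Decompose the section into non-overlapping parts with the origin at the bottom-left of its bounding rectangle.
Web: 0.55 × 9.6, A = 5.28 in², y = 4.8 in, Ī = 40.5504 in⁴.
Top flange (beyond web): 4.05 × 0.4, A = 1.62 in², y = 9.4 in, Ī = 0.0216 in⁴.
Bottom flange (beyond web): 4.05 × 0.4, A = 1.62 in², y = 0.2 in, Ī = 0.0216 in⁴.
Centroid: ȳ = ΣA·y / ΣA = 4.8 in.
Transfer each piece to the centroidal x-axis using Ī + A·d² with d = y − 4.8:
  web: d = 0 in → contributes +40.5504 in⁴
  top flange (beyond web): d = 4.6 in → contributes +34.3008 in⁴
  bottom flange (beyond web): d = -4.6 in → contributes +34.3008 in⁴
Total I = 109.152 in⁴.
For the y-axis: x̄ = 4.325 in.
Repeating about the centroidal y-axis gives I_y = 21.7014 in⁴.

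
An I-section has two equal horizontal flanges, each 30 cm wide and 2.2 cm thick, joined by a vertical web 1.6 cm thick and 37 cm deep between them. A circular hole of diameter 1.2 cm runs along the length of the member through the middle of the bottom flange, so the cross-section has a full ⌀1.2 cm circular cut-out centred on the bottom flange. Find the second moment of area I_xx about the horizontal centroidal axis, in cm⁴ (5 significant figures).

I_xx ≈ 5.7079 × 10⁴ cm⁴

Split into non-overlapping primitives; take the origin at the lower-left of the bounding box.
Bottom flange: 30 × 2.2, A = 66 cm², y = 1.1 cm, Ī = 26.62 cm⁴.
Web: 1.6 × 37, A = 59.2 cm², y = 20.7 cm, Ī = 6753.733 cm⁴.
Top flange: 30 × 2.2, A = 66 cm², y = 40.3 cm, Ī = 26.62 cm⁴.
Hole (subtracted): ⌀1.2, A = 1.130973 cm², y = 1.1 cm, Ī = 0.1017876 cm⁴.
Centroid: ȳ = ΣA·y / ΣA = 20.81663 cm.
Transfer each piece to the horizontal centroidal axis using Ī + A·d² with d = y − 20.81663:
  bottom flange: d = -19.71663 cm → contributes +25683.81 cm⁴
  web: d = -0.1166265 cm → contributes +6754.539 cm⁴
  top flange: d = 19.48337 cm → contributes +25080.34 cm⁴
  hole: d = -19.71663 cm → contributes −439.7624 cm⁴
Total I = 57078.93 cm⁴.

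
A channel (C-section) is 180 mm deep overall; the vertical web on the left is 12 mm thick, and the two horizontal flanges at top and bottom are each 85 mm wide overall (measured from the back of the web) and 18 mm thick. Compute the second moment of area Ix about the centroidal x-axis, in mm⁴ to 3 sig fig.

Treat the section as a set of non-overlapping primitives; coordinates are from the bounding-box lower-left.
Web: 12 × 180, A = 2 160 mm², y = 90 mm, Ī = 5 832 000 mm⁴.
Top flange (beyond web): 73 × 18, A = 1 314 mm², y = 171 mm, Ī = 35 478 mm⁴.
Bottom flange (beyond web): 73 × 18, A = 1 314 mm², y = 9 mm, Ī = 35 478 mm⁴.
By symmetry the centroid is at mid-height, ȳ = 90 mm.
Transfer each piece to the centroidal x-axis using Ī + A·d² with d = y − 90:
  web: d = 0 mm → contributes +5 832 000 mm⁴
  top flange (beyond web): d = 81 mm → contributes +8 656 632 mm⁴
  bottom flange (beyond web): d = -81 mm → contributes +8 656 632 mm⁴
Total I = 23 145 264 mm⁴.

Ix ≈ 2.31 × 10⁷ mm⁴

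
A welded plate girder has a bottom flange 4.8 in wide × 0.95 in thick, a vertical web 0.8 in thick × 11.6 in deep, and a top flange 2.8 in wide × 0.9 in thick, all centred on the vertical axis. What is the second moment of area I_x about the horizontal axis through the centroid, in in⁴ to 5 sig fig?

I_x ≈ 372.45 in⁴

Break the section into simple shapes (no overlaps), measuring from the bottom-left corner of the bounding box.
Bottom plate: 4.8 × 0.95, A = 4.56 in², y = 0.475 in, Ī = 0.34295 in⁴.
Web plate: 0.8 × 11.6, A = 9.28 in², y = 6.75 in, Ī = 104.0597 in⁴.
Top plate: 2.8 × 0.9, A = 2.52 in², y = 13 in, Ī = 0.1701 in⁴.
Centroid: ȳ = ΣA·y / ΣA = 5.963692 in.
Transfer each piece to the horizontal axis through the centroid using Ī + A·d² with d = y − 5.963692:
  bottom plate: d = -5.488692 in → contributes +137.7163 in⁴
  web plate: d = 0.7863081 in → contributes +109.7974 in⁴
  top plate: d = 7.036308 in → contributes +124.9344 in⁴
Total I = 372.4481 in⁴.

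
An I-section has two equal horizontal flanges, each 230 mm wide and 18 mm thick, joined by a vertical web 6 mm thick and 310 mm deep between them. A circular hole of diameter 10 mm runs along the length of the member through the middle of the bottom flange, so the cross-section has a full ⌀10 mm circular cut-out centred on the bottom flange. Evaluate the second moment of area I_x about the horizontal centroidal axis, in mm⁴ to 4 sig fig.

I_x ≈ 2.357 × 10⁸ mm⁴

Split into non-overlapping primitives; take the origin at the lower-left of the bounding box.
Bottom flange: 230 × 18, A = 4 140 mm², y = 9 mm, Ī = 111 780 mm⁴.
Web: 6 × 310, A = 1 860 mm², y = 173 mm, Ī = 14 895 500 mm⁴.
Top flange: 230 × 18, A = 4 140 mm², y = 337 mm, Ī = 111 780 mm⁴.
Hole (subtracted): ⌀10, A = 78.5398 mm², y = 9 mm, Ī = 490.874 mm⁴.
Centroid: ȳ = ΣA·y / ΣA = 174.28 mm.
Transfer each piece to the horizontal centroidal axis using Ī + A·d² with d = y − 174.28:
  bottom flange: d = -165.28 mm → contributes +113 206 394 mm⁴
  web: d = -1.28018 mm → contributes +14 898 548 mm⁴
  top flange: d = 162.72 mm → contributes +109 729 616 mm⁴
  hole: d = -165.28 mm → contributes −2 146 005 mm⁴
Total I = 235 688 553 mm⁴.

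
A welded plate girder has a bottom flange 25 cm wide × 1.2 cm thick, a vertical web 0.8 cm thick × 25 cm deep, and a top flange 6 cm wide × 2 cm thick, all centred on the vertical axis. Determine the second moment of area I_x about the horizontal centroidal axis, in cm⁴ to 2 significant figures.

I_x ≈ 7500 cm⁴

Treat the section as a set of non-overlapping primitives; coordinates are from the bounding-box lower-left.
Bottom plate: 25 × 1.2, A = 30 cm², y = 0.6 cm, Ī = 3.6 cm⁴.
Web plate: 0.8 × 25, A = 20 cm², y = 13.7 cm, Ī = 1 042 cm⁴.
Top plate: 6 × 2, A = 12 cm², y = 27.2 cm, Ī = 4 cm⁴.
Centroid: ȳ = ΣA·y / ΣA = 9.974 cm.
Transfer each piece to the horizontal centroidal axis using Ī + A·d² with d = y − 9.974:
  bottom plate: d = -9.374 cm → contributes +2 640 cm⁴
  web plate: d = 3.726 cm → contributes +1 319 cm⁴
  top plate: d = 17.23 cm → contributes +3 565 cm⁴
Total I = 7 524 cm⁴.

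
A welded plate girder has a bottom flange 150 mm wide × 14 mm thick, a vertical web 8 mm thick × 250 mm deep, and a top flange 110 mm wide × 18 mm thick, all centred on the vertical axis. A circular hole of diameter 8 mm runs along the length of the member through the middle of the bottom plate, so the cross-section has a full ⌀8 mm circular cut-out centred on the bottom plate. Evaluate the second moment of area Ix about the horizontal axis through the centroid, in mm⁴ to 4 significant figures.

Split into non-overlapping primitives; take the origin at the lower-left of the bounding box.
Bottom plate: 150 × 14, A = 2 100 mm², y = 7 mm, Ī = 34 300 mm⁴.
Web plate: 8 × 250, A = 2 000 mm², y = 139 mm, Ī = 10 416 667 mm⁴.
Top plate: 110 × 18, A = 1 980 mm², y = 273 mm, Ī = 53 460 mm⁴.
Hole (subtracted): ⌀8, A = 50.2655 mm², y = 7 mm, Ī = 201.062 mm⁴.
Centroid: ȳ = ΣA·y / ΣA = 138.13 mm.
Transfer each piece to the horizontal axis through the centroid using Ī + A·d² with d = y − 138.13:
  bottom plate: d = -131.13 mm → contributes +36 144 045 mm⁴
  web plate: d = 0.869849 mm → contributes +10 418 180 mm⁴
  top plate: d = 134.87 mm → contributes +36 069 415 mm⁴
  hole: d = -131.13 mm → contributes −864 522 mm⁴
Total I = 81 767 118 mm⁴.

Ix ≈ 8.177 × 10⁷ mm⁴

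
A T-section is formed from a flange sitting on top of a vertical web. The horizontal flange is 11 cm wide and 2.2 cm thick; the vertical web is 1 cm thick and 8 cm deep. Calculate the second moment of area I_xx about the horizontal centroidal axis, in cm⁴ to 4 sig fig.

I_xx ≈ 208.8 cm⁴

Split into non-overlapping primitives; take the origin at the lower-left of the bounding box.
Flange: 11 × 2.2, A = 24.2 cm², y = 9.1 cm, Ī = 9.76067 cm⁴.
Web: 1 × 8, A = 8 cm², y = 4 cm, Ī = 42.6667 cm⁴.
Centroid: ȳ = ΣA·y / ΣA = 7.83292 cm.
Transfer each piece to the horizontal centroidal axis using Ī + A·d² with d = y − 7.83292:
  flange: d = 1.26708 cm → contributes +48.6136 cm⁴
  web: d = -3.83292 cm → contributes +160.197 cm⁴
Total I = 208.81 cm⁴.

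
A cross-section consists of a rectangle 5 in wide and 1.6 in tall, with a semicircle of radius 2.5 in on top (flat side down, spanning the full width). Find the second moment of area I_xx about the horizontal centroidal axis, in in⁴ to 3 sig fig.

Treat the section as a set of non-overlapping primitives; coordinates are from the bounding-box lower-left.
Rectangular body: 5 × 1.6, A = 8 in², y = 0.8 in, Ī = 1.7067 in⁴.
Semicircular cap: semicircle r = 2.5, A = 9.8175 in², y = 2.661 in, Ī = 4.2874 in⁴.
Centroid: ȳ = ΣA·y / ΣA = 1.8254 in.
Transfer each piece to the horizontal centroidal axis using Ī + A·d² with d = y − 1.8254:
  rectangular body: d = -1.0254 in → contributes +10.119 in⁴
  semicircular cap: d = 0.8356 in → contributes +11.142 in⁴
Total I = 21.261 in⁴.

I_xx ≈ 21.3 in⁴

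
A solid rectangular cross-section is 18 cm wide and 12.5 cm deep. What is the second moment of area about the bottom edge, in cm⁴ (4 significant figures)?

I_base ≈ 1.172 × 10⁴ cm⁴

The section: 18 × 12.5, A = 225 cm², y = 6.25 cm, Ī = 2929.69 cm⁴.
Transfer it to the base of the section using Ī + A·d² with d = y − 0:
  the section: d = 6.25 cm → contributes +11718.8 cm⁴
Total I = 11718.8 cm⁴.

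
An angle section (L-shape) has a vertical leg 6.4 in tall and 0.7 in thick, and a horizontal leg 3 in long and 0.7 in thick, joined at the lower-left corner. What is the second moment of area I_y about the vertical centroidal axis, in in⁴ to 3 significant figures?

Treat the section as a set of non-overlapping primitives; coordinates are from the bounding-box lower-left.
Vertical leg: 0.7 × 6.4, A = 4.48 in², x = 0.35 in, Ī = 0.18293 in⁴.
Horizontal leg (remainder): 2.3 × 0.7, A = 1.61 in², x = 1.85 in, Ī = 0.70974 in⁴.
Centroid: x̄ = ΣA·x / ΣA = 0.74655 in.
Transfer each piece to the vertical centroidal axis using Ī + A·d² with d = x − 0.74655:
  vertical leg: d = -0.39655 in → contributes +0.88743 in⁴
  horizontal leg (remainder): d = 1.1034 in → contributes +2.6701 in⁴
Total I = 3.5575 in⁴.

I_y ≈ 3.56 in⁴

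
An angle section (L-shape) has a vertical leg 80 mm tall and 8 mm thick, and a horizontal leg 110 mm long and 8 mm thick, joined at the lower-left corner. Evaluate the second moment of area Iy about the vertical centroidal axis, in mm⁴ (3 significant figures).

Treat the section as a set of non-overlapping primitives; coordinates are from the bounding-box lower-left.
Vertical leg: 8 × 80, A = 640 mm², x = 4 mm, Ī = 3413.3 mm⁴.
Horizontal leg (remainder): 102 × 8, A = 816 mm², x = 59 mm, Ī = 707 472 mm⁴.
Centroid: x̄ = ΣA·x / ΣA = 34.824 mm.
Transfer each piece to the vertical centroidal axis using Ī + A·d² with d = x − 34.824:
  vertical leg: d = -30.824 mm → contributes +611 496 mm⁴
  horizontal leg (remainder): d = 24.176 mm → contributes +1 184 400 mm⁴
Total I = 1 795 896 mm⁴.

Iy ≈ 1.80 × 10⁶ mm⁴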